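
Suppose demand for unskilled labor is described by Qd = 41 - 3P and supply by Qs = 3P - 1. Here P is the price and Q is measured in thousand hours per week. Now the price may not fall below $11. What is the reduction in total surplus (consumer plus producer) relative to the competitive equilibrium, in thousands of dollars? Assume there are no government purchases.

48

In a free market, 41 - 3P = 3P - 1 gives the equilibrium P* = 7, Q* = 20.
The floor of 11 is above the equilibrium price 7, so it binds.
At P = 11: Qd = 41 - 3·11 = 8 and Qs = 3·11 - 1 = 32.
Quantity traded falls to 8. At Q = 8 the demand price is (41 - 8)/3 = 11 and the supply price is (1 + 8)/3 = 3.
Deadweight loss = ½ · (11 - 3) · (20 - 8) = ½ · 8 · 12 = 48.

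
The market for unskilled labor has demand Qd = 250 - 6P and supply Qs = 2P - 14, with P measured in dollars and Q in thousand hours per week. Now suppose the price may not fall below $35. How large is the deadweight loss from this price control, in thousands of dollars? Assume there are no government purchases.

Setting quantity demanded equal to quantity supplied, 250 - 6P = 2P - 14, gives P* = 33 and Q* = 52.
Because the floor (35) lies above the market-clearing price, it is binding.
At P = 35: Qd = 250 - 6·35 = 40 and Qs = 2·35 - 14 = 56.
Quantity traded falls to 40. At Q = 40 the demand price is (250 - 40)/6 = 35 and the supply price is (14 + 40)/2 = 27.
Deadweight loss = ½ · (35 - 27) · (52 - 40) = ½ · 8 · 12 = 48.

48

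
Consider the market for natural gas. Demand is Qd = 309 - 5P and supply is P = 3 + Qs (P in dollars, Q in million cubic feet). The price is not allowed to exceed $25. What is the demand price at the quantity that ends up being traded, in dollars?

57.4

Rearranging supply gives Qs = P - 3. In a free market, 309 - 5P = P - 3 gives the equilibrium P* = 52, Q* = 49.
Because the ceiling (25) lies below the market-clearing price, it is binding.
At P = 25: Qd = 309 - 5·25 = 184 and Qs = 25 - 3 = 22.
Only 22 units reach the market. On the demand curve, the marginal buyer's willingness to pay at Q = 22 is (309 - 22)/5 = 57.4.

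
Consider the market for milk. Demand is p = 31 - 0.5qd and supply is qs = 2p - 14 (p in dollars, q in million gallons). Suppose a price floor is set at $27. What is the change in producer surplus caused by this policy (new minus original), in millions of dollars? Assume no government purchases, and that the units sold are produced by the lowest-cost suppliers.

0

Rearranging demand gives qd = 62 - 2p. Equilibrium: 62 - 2p = 2p - 14, so 76 = 4p and p* = 19, q* = 24.
Because the floor (27) lies above the market-clearing price, it is binding.
At p = 27: qd = 62 - 2·27 = 8 and qs = 2·27 - 14 = 40.
Producer surplus without the control is ½ · (19 - 7) · 24 = 144.
With the floor, 8 units are sold at 27. The supply price at q = 8 is 11, so PS = ½ · [(27 - 7) + (27 - 11)] · 8 = 144.
Change in producer surplus = 144 - 144 = 0.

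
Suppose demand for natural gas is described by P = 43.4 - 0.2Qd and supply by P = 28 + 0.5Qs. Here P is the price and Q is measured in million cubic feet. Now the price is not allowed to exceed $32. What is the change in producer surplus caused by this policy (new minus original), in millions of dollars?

-105

Rearranging demand gives Qd = 217 - 5P; rearranging supply gives Qs = 2P - 56. Equilibrium: 217 - 5P = 2P - 56, so 273 = 7P and P* = 39, Q* = 22.
The ceiling of 32 is below the equilibrium price 39, so it binds.
At P = 32: Qd = 217 - 5·32 = 57 and Qs = 2·32 - 56 = 8.
Producer surplus without the control is ½ · (39 - 28) · 22 = 121.
With the ceiling, producers sell 8 units at 32, so PS = ½ · (32 - 28) · 8 = 16.
Change in producer surplus = 16 - 121 = -105.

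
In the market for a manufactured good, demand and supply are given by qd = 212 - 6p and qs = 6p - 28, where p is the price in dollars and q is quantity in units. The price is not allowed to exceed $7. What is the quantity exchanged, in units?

14

Equilibrium: 212 - 6p = 6p - 28, so 240 = 12p and p* = 20, q* = 92.
The ceiling of 7 is below the equilibrium price 20, so it binds.
At p = 7: qd = 212 - 6·7 = 170 and qs = 6·7 - 28 = 14.
The quantity actually transacted is the short side, supply: 14.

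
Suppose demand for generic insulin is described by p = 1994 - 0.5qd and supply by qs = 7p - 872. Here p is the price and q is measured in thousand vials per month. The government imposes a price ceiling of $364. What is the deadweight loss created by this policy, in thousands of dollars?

487872

Rearranging demand gives qd = 3988 - 2p. Equilibrium: 3988 - 2p = 7p - 872, so 4860 = 9p and p* = 540, q* = 2908.
Since 364 < 540, the ceiling is binding.
At p = 364: qd = 3988 - 2·364 = 3260 and qs = 7·364 - 872 = 1676.
Quantity traded falls to 1676. At q = 1676 the demand price is (3988 - 1676)/2 = 1156 and the supply price is (872 + 1676)/7 = 364.
Deadweight loss = ½ · (1156 - 364) · (2908 - 1676) = ½ · 792 · 1232 = 487872.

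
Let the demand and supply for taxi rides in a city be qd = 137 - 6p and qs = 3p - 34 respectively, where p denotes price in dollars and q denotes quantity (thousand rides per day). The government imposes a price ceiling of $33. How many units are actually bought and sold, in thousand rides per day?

Equilibrium: 137 - 6p = 3p - 34, so 171 = 9p and p* = 19, q* = 23.
Since 33 is above p* = 19, the ceiling does not bind and the free-market outcome prevails.

23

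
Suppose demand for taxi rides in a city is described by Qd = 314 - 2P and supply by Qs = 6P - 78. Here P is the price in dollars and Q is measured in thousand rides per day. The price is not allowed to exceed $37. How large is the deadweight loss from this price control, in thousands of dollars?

1728

Setting quantity demanded equal to quantity supplied, 314 - 2P = 6P - 78, gives P* = 49 and Q* = 216.
Because the ceiling (37) lies below the market-clearing price, it is binding.
At P = 37: Qd = 314 - 2·37 = 240 and Qs = 6·37 - 78 = 144.
Quantity traded falls to 144. At Q = 144 the demand price is (314 - 144)/2 = 85 and the supply price is (78 + 144)/6 = 37.
Deadweight loss = ½ · (85 - 37) · (216 - 144) = ½ · 48 · 72 = 1728.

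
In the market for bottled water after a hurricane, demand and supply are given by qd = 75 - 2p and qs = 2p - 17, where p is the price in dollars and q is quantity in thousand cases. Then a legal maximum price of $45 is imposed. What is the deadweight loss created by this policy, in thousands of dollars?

0

Without the control the market clears where 75 - 2p = 2p - 17, i.e. p* = 23 and q* = 29.
Since 45 is above p* = 23, the ceiling does not bind and the free-market outcome prevails.
Since the control does not bind, no trades are prevented and deadweight loss is zero.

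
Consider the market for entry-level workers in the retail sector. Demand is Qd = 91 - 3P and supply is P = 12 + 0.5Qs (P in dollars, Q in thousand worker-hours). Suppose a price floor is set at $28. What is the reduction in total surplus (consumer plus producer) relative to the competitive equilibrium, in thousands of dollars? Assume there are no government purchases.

93.75

Rearranging supply gives Qs = 2P - 24. Without the control the market clears where 91 - 3P = 2P - 24, i.e. P* = 23 and Q* = 22.
The floor of 28 is above the equilibrium price 23, so it binds.
At P = 28: Qd = 91 - 3·28 = 7 and Qs = 2·28 - 24 = 32.
Quantity traded falls to 7. At Q = 7 the demand price is (91 - 7)/3 = 28 and the supply price is (24 + 7)/2 = 15.5.
Deadweight loss = ½ · (28 - 15.5) · (22 - 7) = ½ · 12.5 · 15 = 93.75.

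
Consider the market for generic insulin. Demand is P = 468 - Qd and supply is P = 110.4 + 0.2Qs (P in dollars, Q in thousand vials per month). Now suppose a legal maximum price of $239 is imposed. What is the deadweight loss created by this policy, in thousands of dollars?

0

Rearranging demand gives Qd = 468 - P; rearranging supply gives Qs = 5P - 552. Equilibrium: 468 - P = 5P - 552, so 1020 = 6P and P* = 170, Q* = 298.
Since 239 is above P* = 170, the ceiling does not bind and the free-market outcome prevails.
Since the control does not bind, no trades are prevented and deadweight loss is zero.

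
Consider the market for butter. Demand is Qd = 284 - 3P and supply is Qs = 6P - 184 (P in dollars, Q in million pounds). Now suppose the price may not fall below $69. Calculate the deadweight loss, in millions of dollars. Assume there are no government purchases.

650.25

In a free market, 284 - 3P = 6P - 184 gives the equilibrium P* = 52, Q* = 128.
Because the floor (69) lies above the market-clearing price, it is binding.
At P = 69: Qd = 284 - 3·69 = 77 and Qs = 6·69 - 184 = 230.
Quantity traded falls to 77. At Q = 77 the demand price is (284 - 77)/3 = 69 and the supply price is (184 + 77)/6 = 43.5.
Deadweight loss = ½ · (69 - 43.5) · (128 - 77) = ½ · 25.5 · 51 = 650.25.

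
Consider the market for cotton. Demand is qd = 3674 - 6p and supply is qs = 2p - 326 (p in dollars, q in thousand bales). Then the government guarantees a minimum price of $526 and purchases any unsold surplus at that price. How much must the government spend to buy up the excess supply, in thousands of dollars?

109408

Setting quantity demanded equal to quantity supplied, 3674 - 6p = 2p - 326, gives p* = 500 and q* = 674.
Because the floor (526) lies above the market-clearing price, it is binding.
At p = 526: qd = 3674 - 6·526 = 518 and qs = 2·526 - 326 = 726.
Surplus = qs - qd = 208.
Government expenditure = surplus × support price = 208 × 526 = 109408.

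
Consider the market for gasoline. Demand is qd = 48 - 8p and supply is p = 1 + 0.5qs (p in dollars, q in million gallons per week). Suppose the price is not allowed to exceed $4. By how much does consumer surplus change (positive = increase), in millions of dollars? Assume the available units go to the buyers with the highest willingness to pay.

5.75

Rearranging supply gives qs = 2p - 2. Setting quantity demanded equal to quantity supplied, 48 - 8p = 2p - 2, gives p* = 5 and q* = 8.
Since 4 < 5, the ceiling is binding.
At p = 4: qd = 48 - 8·4 = 16 and qs = 2·4 - 2 = 6.
Consumer surplus without the control is ½ · (6 - 5) · 8 = 4.
With the ceiling, 6 units are sold at 4 (assume they go to the highest-value buyers). The demand price at q = 6 is 5.25, so CS = ½ · [(6 - 4) + (5.25 - 4)] · 6 = 9.75.
Change in consumer surplus = 9.75 - 4 = 5.75.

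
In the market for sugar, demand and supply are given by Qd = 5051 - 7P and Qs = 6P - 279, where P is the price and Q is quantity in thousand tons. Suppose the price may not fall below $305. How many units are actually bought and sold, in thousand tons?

2181

Without the control the market clears where 5051 - 7P = 6P - 279, i.e. P* = 410 and Q* = 2181.
Since 305 is below P* = 410, the floor does not bind and the free-market outcome prevails.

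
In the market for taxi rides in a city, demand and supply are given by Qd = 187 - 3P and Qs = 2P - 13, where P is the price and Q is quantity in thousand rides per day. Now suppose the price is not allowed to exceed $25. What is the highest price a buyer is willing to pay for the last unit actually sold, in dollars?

50

Equilibrium: 187 - 3P = 2P - 13, so 200 = 5P and P* = 40, Q* = 67.
The ceiling of 25 is below the equilibrium price 40, so it binds.
At P = 25: Qd = 187 - 3·25 = 112 and Qs = 2·25 - 13 = 37.
Only 37 units reach the market. On the demand curve, the marginal buyer's willingness to pay at Q = 37 is (187 - 37)/3 = 50.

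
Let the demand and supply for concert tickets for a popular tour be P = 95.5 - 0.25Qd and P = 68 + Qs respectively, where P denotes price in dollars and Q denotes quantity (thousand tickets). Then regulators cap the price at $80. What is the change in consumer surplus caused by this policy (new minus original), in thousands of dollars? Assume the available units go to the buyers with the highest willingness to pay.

Rearranging demand gives Qd = 382 - 4P; rearranging supply gives Qs = P - 68. In a free market, 382 - 4P = P - 68 gives the equilibrium P* = 90, Q* = 22.
Since 80 < 90, the ceiling is binding.
At P = 80: Qd = 382 - 4·80 = 62 and Qs = 80 - 68 = 12.
Consumer surplus without the control is ½ · (95.5 - 90) · 22 = 60.5.
With the ceiling, 12 units are sold at 80 (assume they go to the highest-value buyers). The demand price at Q = 12 is 92.5, so CS = ½ · [(95.5 - 80) + (92.5 - 80)] · 12 = 168.
Change in consumer surplus = 168 - 60.5 = 107.5.

107.5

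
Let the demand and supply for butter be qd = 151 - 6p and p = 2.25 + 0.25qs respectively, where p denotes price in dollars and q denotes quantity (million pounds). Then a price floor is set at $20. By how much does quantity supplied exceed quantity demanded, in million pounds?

Rearranging supply gives qs = 4p - 9. Without the control the market clears where 151 - 6p = 4p - 9, i.e. p* = 16 and q* = 55.
Because the floor (20) lies above the market-clearing price, it is binding.
At p = 20: qd = 151 - 6·20 = 31 and qs = 4·20 - 9 = 71.
Surplus = qs - qd = 71 - 31 = 40.

40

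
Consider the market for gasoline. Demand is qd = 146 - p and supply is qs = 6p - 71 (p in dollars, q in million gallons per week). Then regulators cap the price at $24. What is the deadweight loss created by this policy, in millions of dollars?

1029

Setting quantity demanded equal to quantity supplied, 146 - p = 6p - 71, gives p* = 31 and q* = 115.
The ceiling of 24 is below the equilibrium price 31, so it binds.
At p = 24: qd = 146 - 24 = 122 and qs = 6·24 - 71 = 73.
Quantity traded falls to 73. At q = 73 the demand price is 146 - 73 = 73 and the supply price is (71 + 73)/6 = 24.
Deadweight loss = ½ · (73 - 24) · (115 - 73) = ½ · 49 · 42 = 1029.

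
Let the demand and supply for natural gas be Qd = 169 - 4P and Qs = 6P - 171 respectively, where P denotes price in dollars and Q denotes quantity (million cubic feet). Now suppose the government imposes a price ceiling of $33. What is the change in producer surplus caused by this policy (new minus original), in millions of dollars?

In a free market, 169 - 4P = 6P - 171 gives the equilibrium P* = 34, Q* = 33.
Since 33 < 34, the ceiling is binding.
At P = 33: Qd = 169 - 4·33 = 37 and Qs = 6·33 - 171 = 27.
Producer surplus without the control is ½ · (34 - 28.5) · 33 = 90.75.
With the ceiling, producers sell 27 units at 33, so PS = ½ · (33 - 28.5) · 27 = 60.75.
Change in producer surplus = 60.75 - 90.75 = -30.

-30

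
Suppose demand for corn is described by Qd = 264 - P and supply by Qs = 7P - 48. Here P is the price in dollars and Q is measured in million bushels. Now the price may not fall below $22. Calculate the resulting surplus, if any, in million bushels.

0

Setting quantity demanded equal to quantity supplied, 264 - P = 7P - 48, gives P* = 39 and Q* = 225.
The floor of 22 is below the equilibrium price 39, so it is not binding; the market clears at P* = 39, Q* = 225.
Since the control does not bind, there is no surplus.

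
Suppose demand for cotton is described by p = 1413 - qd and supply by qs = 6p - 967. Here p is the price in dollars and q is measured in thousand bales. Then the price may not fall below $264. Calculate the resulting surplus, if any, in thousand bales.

0

Rearranging demand gives qd = 1413 - p. Setting quantity demanded equal to quantity supplied, 1413 - p = 6p - 967, gives p* = 340 and q* = 1073.
Since 264 is below p* = 340, the floor does not bind and the free-market outcome prevails.
Since the control does not bind, there is no surplus.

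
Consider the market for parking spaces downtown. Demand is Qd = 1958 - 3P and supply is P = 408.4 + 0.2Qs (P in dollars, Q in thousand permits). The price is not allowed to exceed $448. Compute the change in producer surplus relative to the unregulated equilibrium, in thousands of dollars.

Rearranging supply gives Qs = 5P - 2042. Equilibrium: 1958 - 3P = 5P - 2042, so 4000 = 8P and P* = 500, Q* = 458.
Since 448 < 500, the ceiling is binding.
At P = 448: Qd = 1958 - 3·448 = 614 and Qs = 5·448 - 2042 = 198.
Producer surplus without the control is ½ · (500 - 408.4) · 458 = 20976.4.
With the ceiling, producers sell 198 units at 448, so PS = ½ · (448 - 408.4) · 198 = 3920.4.
Change in producer surplus = 3920.4 - 20976.4 = -17056.

-17056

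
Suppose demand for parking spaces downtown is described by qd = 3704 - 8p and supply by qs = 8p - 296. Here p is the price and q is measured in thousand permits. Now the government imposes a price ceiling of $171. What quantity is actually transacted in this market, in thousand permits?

1072

Without the control the market clears where 3704 - 8p = 8p - 296, i.e. p* = 250 and q* = 1704.
Since 171 < 250, the ceiling is binding.
At p = 171: qd = 3704 - 8·171 = 2336 and qs = 8·171 - 296 = 1072.
The quantity actually transacted is the short side, supply: 1072.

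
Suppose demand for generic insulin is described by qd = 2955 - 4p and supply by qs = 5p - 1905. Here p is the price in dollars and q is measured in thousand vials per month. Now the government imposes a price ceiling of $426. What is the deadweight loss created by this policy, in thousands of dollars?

73102.5

Equilibrium: 2955 - 4p = 5p - 1905, so 4860 = 9p and p* = 540, q* = 795.
Because the ceiling (426) lies below the market-clearing price, it is binding.
At p = 426: qd = 2955 - 4·426 = 1251 and qs = 5·426 - 1905 = 225.
Quantity traded falls to 225. At q = 225 the demand price is (2955 - 225)/4 = 682.5 and the supply price is (1905 + 225)/5 = 426.
Deadweight loss = ½ · (682.5 - 426) · (795 - 225) = ½ · 256.5 · 570 = 73102.5.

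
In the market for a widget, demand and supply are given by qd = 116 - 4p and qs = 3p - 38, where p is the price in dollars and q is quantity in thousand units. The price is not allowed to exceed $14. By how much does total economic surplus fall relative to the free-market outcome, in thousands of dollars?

Without the control the market clears where 116 - 4p = 3p - 38, i.e. p* = 22 and q* = 28.
Because the ceiling (14) lies below the market-clearing price, it is binding.
At p = 14: qd = 116 - 4·14 = 60 and qs = 3·14 - 38 = 4.
Quantity traded falls to 4. At q = 4 the demand price is (116 - 4)/4 = 28 and the supply price is (38 + 4)/3 = 14.
Deadweight loss = ½ · (28 - 14) · (28 - 4) = ½ · 14 · 24 = 168.

168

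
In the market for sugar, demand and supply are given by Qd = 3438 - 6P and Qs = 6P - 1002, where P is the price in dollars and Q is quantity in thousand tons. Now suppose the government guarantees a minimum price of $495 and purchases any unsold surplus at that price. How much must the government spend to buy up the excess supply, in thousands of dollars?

Without the control the market clears where 3438 - 6P = 6P - 1002, i.e. P* = 370 and Q* = 1218.
Since 495 > 370, the floor is binding.
At P = 495: Qd = 3438 - 6·495 = 468 and Qs = 6·495 - 1002 = 1968.
Surplus = Qs - Qd = 1500.
Government expenditure = surplus × support price = 1500 × 495 = 742500.

742500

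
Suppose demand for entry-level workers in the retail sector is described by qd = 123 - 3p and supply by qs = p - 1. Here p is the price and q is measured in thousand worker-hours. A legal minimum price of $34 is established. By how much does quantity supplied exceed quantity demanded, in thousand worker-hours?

Equilibrium: 123 - 3p = p - 1, so 124 = 4p and p* = 31, q* = 30.
The floor of 34 is above the equilibrium price 31, so it binds.
At p = 34: qd = 123 - 3·34 = 21 and qs = 34 - 1 = 33.
Surplus = qs - qd = 33 - 21 = 12.

12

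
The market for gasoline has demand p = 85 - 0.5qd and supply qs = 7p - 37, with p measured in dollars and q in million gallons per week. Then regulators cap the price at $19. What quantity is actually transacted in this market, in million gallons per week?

96

Rearranging demand gives qd = 170 - 2p. Without the control the market clears where 170 - 2p = 7p - 37, i.e. p* = 23 and q* = 124.
Because the ceiling (19) lies below the market-clearing price, it is binding.
At p = 19: qd = 170 - 2·19 = 132 and qs = 7·19 - 37 = 96.
The quantity actually transacted is the short side, supply: 96.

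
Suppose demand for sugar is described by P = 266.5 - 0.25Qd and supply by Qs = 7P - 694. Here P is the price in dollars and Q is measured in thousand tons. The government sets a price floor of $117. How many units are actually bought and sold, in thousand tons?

426

Rearranging demand gives Qd = 1066 - 4P. Without the control the market clears where 1066 - 4P = 7P - 694, i.e. P* = 160 and Q* = 426.
The floor of 117 is below the equilibrium price 160, so it is not binding; the market clears at P* = 160, Q* = 426.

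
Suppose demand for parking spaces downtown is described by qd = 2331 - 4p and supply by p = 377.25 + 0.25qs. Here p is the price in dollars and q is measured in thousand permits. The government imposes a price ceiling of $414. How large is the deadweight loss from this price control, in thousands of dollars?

17424

Rearranging supply gives qs = 4p - 1509. Setting quantity demanded equal to quantity supplied, 2331 - 4p = 4p - 1509, gives p* = 480 and q* = 411.
The ceiling of 414 is below the equilibrium price 480, so it binds.
At p = 414: qd = 2331 - 4·414 = 675 and qs = 4·414 - 1509 = 147.
Quantity traded falls to 147. At q = 147 the demand price is (2331 - 147)/4 = 546 and the supply price is (1509 + 147)/4 = 414.
Deadweight loss = ½ · (546 - 414) · (411 - 147) = ½ · 132 · 264 = 17424.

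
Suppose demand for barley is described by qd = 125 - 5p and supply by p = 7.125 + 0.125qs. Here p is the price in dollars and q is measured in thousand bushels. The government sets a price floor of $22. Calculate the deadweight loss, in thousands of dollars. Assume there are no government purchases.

260

Rearranging supply gives qs = 8p - 57. Setting quantity demanded equal to quantity supplied, 125 - 5p = 8p - 57, gives p* = 14 and q* = 55.
Because the floor (22) lies above the market-clearing price, it is binding.
At p = 22: qd = 125 - 5·22 = 15 and qs = 8·22 - 57 = 119.
Quantity traded falls to 15. At q = 15 the demand price is (125 - 15)/5 = 22 and the supply price is (57 + 15)/8 = 9.
Deadweight loss = ½ · (22 - 9) · (55 - 15) = ½ · 13 · 40 = 260.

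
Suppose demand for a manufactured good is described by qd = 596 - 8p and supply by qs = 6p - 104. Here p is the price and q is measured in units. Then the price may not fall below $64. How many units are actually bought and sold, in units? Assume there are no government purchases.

84

Equilibrium: 596 - 8p = 6p - 104, so 700 = 14p and p* = 50, q* = 196.
The floor of 64 is above the equilibrium price 50, so it binds.
At p = 64: qd = 596 - 8·64 = 84 and qs = 6·64 - 104 = 280.
The quantity actually transacted is the short side, demand: 84.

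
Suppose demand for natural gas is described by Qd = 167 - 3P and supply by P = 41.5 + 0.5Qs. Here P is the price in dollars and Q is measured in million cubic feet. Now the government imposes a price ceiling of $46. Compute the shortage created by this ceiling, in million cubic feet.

20

Rearranging supply gives Qs = 2P - 83. Equilibrium: 167 - 3P = 2P - 83, so 250 = 5P and P* = 50, Q* = 17.
Because the ceiling (46) lies below the market-clearing price, it is binding.
At P = 46: Qd = 167 - 3·46 = 29 and Qs = 2·46 - 83 = 9.
Shortage = Qd - Qs = 29 - 9 = 20.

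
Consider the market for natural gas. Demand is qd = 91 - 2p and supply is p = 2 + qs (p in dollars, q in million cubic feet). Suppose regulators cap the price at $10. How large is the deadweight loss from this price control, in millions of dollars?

330.75

Rearranging supply gives qs = p - 2. Equilibrium: 91 - 2p = p - 2, so 93 = 3p and p* = 31, q* = 29.
Because the ceiling (10) lies below the market-clearing price, it is binding.
At p = 10: qd = 91 - 2·10 = 71 and qs = 10 - 2 = 8.
Quantity traded falls to 8. At q = 8 the demand price is (91 - 8)/2 = 41.5 and the supply price is 2 + 8 = 10.
Deadweight loss = ½ · (41.5 - 10) · (29 - 8) = ½ · 31.5 · 21 = 330.75.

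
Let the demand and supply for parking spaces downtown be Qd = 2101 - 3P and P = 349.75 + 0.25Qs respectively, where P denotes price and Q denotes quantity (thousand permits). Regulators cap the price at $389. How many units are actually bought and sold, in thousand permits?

Rearranging supply gives Qs = 4P - 1399. In a free market, 2101 - 3P = 4P - 1399 gives the equilibrium P* = 500, Q* = 601.
Since 389 < 500, the ceiling is binding.
At P = 389: Qd = 2101 - 3·389 = 934 and Qs = 4·389 - 1399 = 157.
The quantity actually transacted is the short side, supply: 157.

157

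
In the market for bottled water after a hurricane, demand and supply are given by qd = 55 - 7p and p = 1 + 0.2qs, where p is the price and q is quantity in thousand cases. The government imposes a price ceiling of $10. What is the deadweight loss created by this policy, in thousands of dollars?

Rearranging supply gives qs = 5p - 5. In a free market, 55 - 7p = 5p - 5 gives the equilibrium p* = 5, q* = 20.
The ceiling of 10 is above the equilibrium price 5, so it is not binding; the market clears at p* = 5, q* = 20.
Since the control does not bind, no trades are prevented and deadweight loss is zero.

0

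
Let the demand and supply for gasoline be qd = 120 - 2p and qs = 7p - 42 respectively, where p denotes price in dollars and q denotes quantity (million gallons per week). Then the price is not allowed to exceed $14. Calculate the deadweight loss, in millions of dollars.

252

Setting quantity demanded equal to quantity supplied, 120 - 2p = 7p - 42, gives p* = 18 and q* = 84.
Since 14 < 18, the ceiling is binding.
At p = 14: qd = 120 - 2·14 = 92 and qs = 7·14 - 42 = 56.
Quantity traded falls to 56. At q = 56 the demand price is (120 - 56)/2 = 32 and the supply price is (42 + 56)/7 = 14.
Deadweight loss = ½ · (32 - 14) · (84 - 56) = ½ · 18 · 28 = 252.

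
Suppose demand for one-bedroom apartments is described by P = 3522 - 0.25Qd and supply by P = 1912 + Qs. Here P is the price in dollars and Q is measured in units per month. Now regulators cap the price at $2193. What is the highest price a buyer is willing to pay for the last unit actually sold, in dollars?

Rearranging demand gives Qd = 14088 - 4P; rearranging supply gives Qs = P - 1912. Equilibrium: 14088 - 4P = P - 1912, so 16000 = 5P and P* = 3200, Q* = 1288.
Because the ceiling (2193) lies below the market-clearing price, it is binding.
At P = 2193: Qd = 14088 - 4·2193 = 5316 and Qs = 2193 - 1912 = 281.
Only 281 units reach the market. On the demand curve, the marginal buyer's willingness to pay at Q = 281 is (14088 - 281)/4 = 3451.75.

3451.75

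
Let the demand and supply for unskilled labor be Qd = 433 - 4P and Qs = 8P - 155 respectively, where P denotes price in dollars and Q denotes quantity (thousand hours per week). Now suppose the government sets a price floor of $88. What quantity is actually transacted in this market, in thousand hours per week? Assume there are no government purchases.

81

Without the control the market clears where 433 - 4P = 8P - 155, i.e. P* = 49 and Q* = 237.
Since 88 > 49, the floor is binding.
At P = 88: Qd = 433 - 4·88 = 81 and Qs = 8·88 - 155 = 549.
The quantity actually transacted is the short side, demand: 81.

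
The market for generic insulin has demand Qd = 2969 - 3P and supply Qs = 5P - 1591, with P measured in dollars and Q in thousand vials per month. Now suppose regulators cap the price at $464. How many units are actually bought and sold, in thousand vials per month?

729

Without the control the market clears where 2969 - 3P = 5P - 1591, i.e. P* = 570 and Q* = 1259.
The ceiling of 464 is below the equilibrium price 570, so it binds.
At P = 464: Qd = 2969 - 3·464 = 1577 and Qs = 5·464 - 1591 = 729.
The quantity actually transacted is the short side, supply: 729.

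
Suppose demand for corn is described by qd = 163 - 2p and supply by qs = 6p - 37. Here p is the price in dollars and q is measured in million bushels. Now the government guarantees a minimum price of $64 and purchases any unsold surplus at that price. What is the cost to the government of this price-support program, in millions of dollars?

Equilibrium: 163 - 2p = 6p - 37, so 200 = 8p and p* = 25, q* = 113.
Since 64 > 25, the floor is binding.
At p = 64: qd = 163 - 2·64 = 35 and qs = 6·64 - 37 = 347.
Surplus = qs - qd = 312.
Government expenditure = surplus × support price = 312 × 64 = 19968.

19968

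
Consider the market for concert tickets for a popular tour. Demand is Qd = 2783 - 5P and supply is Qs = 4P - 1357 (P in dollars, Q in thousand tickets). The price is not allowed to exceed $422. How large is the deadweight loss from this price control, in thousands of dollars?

Equilibrium: 2783 - 5P = 4P - 1357, so 4140 = 9P and P* = 460, Q* = 483.
Because the ceiling (422) lies below the market-clearing price, it is binding.
At P = 422: Qd = 2783 - 5·422 = 673 and Qs = 4·422 - 1357 = 331.
Quantity traded falls to 331. At Q = 331 the demand price is (2783 - 331)/5 = 490.4 and the supply price is (1357 + 331)/4 = 422.
Deadweight loss = ½ · (490.4 - 422) · (483 - 331) = ½ · 68.4 · 152 = 5198.4.

5198.4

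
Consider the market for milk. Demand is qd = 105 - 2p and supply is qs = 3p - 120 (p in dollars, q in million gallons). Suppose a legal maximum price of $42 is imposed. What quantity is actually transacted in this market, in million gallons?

Without the control the market clears where 105 - 2p = 3p - 120, i.e. p* = 45 and q* = 15.
The ceiling of 42 is below the equilibrium price 45, so it binds.
At p = 42: qd = 105 - 2·42 = 21 and qs = 3·42 - 120 = 6.
The quantity actually transacted is the short side, supply: 6.

6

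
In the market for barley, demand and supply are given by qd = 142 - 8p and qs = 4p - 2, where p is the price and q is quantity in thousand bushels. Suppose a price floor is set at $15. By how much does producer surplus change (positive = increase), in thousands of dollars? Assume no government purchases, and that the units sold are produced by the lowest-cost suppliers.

Equilibrium: 142 - 8p = 4p - 2, so 144 = 12p and p* = 12, q* = 46.
Since 15 > 12, the floor is binding.
At p = 15: qd = 142 - 8·15 = 22 and qs = 4·15 - 2 = 58.
Producer surplus without the control is ½ · (12 - 0.5) · 46 = 264.5.
With the floor, 22 units are sold at 15. The supply price at q = 22 is 6, so PS = ½ · [(15 - 0.5) + (15 - 6)] · 22 = 258.5.
Change in producer surplus = 258.5 - 264.5 = -6.

-6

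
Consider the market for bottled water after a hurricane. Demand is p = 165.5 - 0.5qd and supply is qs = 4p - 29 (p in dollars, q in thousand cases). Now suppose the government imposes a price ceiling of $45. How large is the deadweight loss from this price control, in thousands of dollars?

1350

Rearranging demand gives qd = 331 - 2p. In a free market, 331 - 2p = 4p - 29 gives the equilibrium p* = 60, q* = 211.
Since 45 < 60, the ceiling is binding.
At p = 45: qd = 331 - 2·45 = 241 and qs = 4·45 - 29 = 151.
Quantity traded falls to 151. At q = 151 the demand price is (331 - 151)/2 = 90 and the supply price is (29 + 151)/4 = 45.
Deadweight loss = ½ · (90 - 45) · (211 - 151) = ½ · 45 · 60 = 1350.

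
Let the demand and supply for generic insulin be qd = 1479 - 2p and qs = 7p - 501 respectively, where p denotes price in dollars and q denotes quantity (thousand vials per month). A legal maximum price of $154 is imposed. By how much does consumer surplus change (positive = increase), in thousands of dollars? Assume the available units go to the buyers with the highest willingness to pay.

Equilibrium: 1479 - 2p = 7p - 501, so 1980 = 9p and p* = 220, q* = 1039.
Since 154 < 220, the ceiling is binding.
At p = 154: qd = 1479 - 2·154 = 1171 and qs = 7·154 - 501 = 577.
Consumer surplus without the control is ½ · (739.5 - 220) · 1039 = 269880.25.
With the ceiling, 577 units are sold at 154 (assume they go to the highest-value buyers). The demand price at q = 577 is 451, so CS = ½ · [(739.5 - 154) + (451 - 154)] · 577 = 254601.25.
Change in consumer surplus = 254601.25 - 269880.25 = -15279.

-15279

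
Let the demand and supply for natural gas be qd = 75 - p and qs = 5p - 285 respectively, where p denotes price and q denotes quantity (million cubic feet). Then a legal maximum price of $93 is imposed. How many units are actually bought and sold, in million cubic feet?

15

In a free market, 75 - p = 5p - 285 gives the equilibrium p* = 60, q* = 15.
The ceiling of 93 is above the equilibrium price 60, so it is not binding; the market clears at p* = 60, q* = 15.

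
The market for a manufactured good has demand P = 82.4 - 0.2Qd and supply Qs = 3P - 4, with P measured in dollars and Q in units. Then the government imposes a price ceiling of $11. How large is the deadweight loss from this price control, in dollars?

4034.4

Rearranging demand gives Qd = 412 - 5P. In a free market, 412 - 5P = 3P - 4 gives the equilibrium P* = 52, Q* = 152.
The ceiling of 11 is below the equilibrium price 52, so it binds.
At P = 11: Qd = 412 - 5·11 = 357 and Qs = 3·11 - 4 = 29.
Quantity traded falls to 29. At Q = 29 the demand price is (412 - 29)/5 = 76.6 and the supply price is (4 + 29)/3 = 11.
Deadweight loss = ½ · (76.6 - 11) · (152 - 29) = ½ · 65.6 · 123 = 4034.4.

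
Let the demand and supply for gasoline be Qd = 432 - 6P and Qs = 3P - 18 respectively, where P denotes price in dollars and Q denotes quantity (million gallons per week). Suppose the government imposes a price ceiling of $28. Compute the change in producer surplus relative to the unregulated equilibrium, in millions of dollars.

-2178

In a free market, 432 - 6P = 3P - 18 gives the equilibrium P* = 50, Q* = 132.
The ceiling of 28 is below the equilibrium price 50, so it binds.
At P = 28: Qd = 432 - 6·28 = 264 and Qs = 3·28 - 18 = 66.
Producer surplus without the control is ½ · (50 - 6) · 132 = 2904.
With the ceiling, producers sell 66 units at 28, so PS = ½ · (28 - 6) · 66 = 726.
Change in producer surplus = 726 - 2904 = -2178.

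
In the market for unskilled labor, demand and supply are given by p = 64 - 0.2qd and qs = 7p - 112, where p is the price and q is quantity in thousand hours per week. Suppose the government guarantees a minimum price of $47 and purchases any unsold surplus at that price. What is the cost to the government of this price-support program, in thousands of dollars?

6204

Rearranging demand gives qd = 320 - 5p. Without the control the market clears where 320 - 5p = 7p - 112, i.e. p* = 36 and q* = 140.
Since 47 > 36, the floor is binding.
At p = 47: qd = 320 - 5·47 = 85 and qs = 7·47 - 112 = 217.
Surplus = qs - qd = 132.
Government expenditure = surplus × support price = 132 × 47 = 6204.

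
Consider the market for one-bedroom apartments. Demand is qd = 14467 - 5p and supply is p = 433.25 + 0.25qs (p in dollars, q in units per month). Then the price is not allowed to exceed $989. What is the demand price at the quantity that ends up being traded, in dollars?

Rearranging supply gives qs = 4p - 1733. Equilibrium: 14467 - 5p = 4p - 1733, so 16200 = 9p and p* = 1800, q* = 5467.
Because the ceiling (989) lies below the market-clearing price, it is binding.
At p = 989: qd = 14467 - 5·989 = 9522 and qs = 4·989 - 1733 = 2223.
Only 2223 units reach the market. On the demand curve, the marginal buyer's willingness to pay at q = 2223 is (14467 - 2223)/5 = 2448.8.

2448.8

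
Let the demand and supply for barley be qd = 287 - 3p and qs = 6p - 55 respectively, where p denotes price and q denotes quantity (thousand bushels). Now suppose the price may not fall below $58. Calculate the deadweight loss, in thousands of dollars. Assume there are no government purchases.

900

Equilibrium: 287 - 3p = 6p - 55, so 342 = 9p and p* = 38, q* = 173.
Since 58 > 38, the floor is binding.
At p = 58: qd = 287 - 3·58 = 113 and qs = 6·58 - 55 = 293.
Quantity traded falls to 113. At q = 113 the demand price is (287 - 113)/3 = 58 and the supply price is (55 + 113)/6 = 28.
Deadweight loss = ½ · (58 - 28) · (173 - 113) = ½ · 30 · 60 = 900.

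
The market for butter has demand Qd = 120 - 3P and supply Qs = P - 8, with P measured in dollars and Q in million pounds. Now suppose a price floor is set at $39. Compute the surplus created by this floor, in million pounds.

28

Setting quantity demanded equal to quantity supplied, 120 - 3P = P - 8, gives P* = 32 and Q* = 24.
The floor of 39 is above the equilibrium price 32, so it binds.
At P = 39: Qd = 120 - 3·39 = 3 and Qs = 39 - 8 = 31.
Surplus = Qs - Qd = 31 - 3 = 28.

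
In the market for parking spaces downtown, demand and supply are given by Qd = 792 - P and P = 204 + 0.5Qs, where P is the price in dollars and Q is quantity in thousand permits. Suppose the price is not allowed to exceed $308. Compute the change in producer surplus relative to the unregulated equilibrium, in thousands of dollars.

-27600

Rearranging supply gives Qs = 2P - 408. Equilibrium: 792 - P = 2P - 408, so 1200 = 3P and P* = 400, Q* = 392.
Since 308 < 400, the ceiling is binding.
At P = 308: Qd = 792 - 308 = 484 and Qs = 2·308 - 408 = 208.
Producer surplus without the control is ½ · (400 - 204) · 392 = 38416.
With the ceiling, producers sell 208 units at 308, so PS = ½ · (308 - 204) · 208 = 10816.
Change in producer surplus = 10816 - 38416 = -27600.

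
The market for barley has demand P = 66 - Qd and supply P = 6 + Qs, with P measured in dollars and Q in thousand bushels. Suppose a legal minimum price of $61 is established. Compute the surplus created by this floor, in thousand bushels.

50

Rearranging demand gives Qd = 66 - P; rearranging supply gives Qs = P - 6. In a free market, 66 - P = P - 6 gives the equilibrium P* = 36, Q* = 30.
The floor of 61 is above the equilibrium price 36, so it binds.
At P = 61: Qd = 66 - 61 = 5 and Qs = 61 - 6 = 55.
Surplus = Qs - Qd = 55 - 5 = 50.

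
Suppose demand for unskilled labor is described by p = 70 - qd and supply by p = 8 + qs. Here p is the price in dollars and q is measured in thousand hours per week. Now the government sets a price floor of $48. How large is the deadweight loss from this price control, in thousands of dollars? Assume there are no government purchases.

81

Rearranging demand gives qd = 70 - p; rearranging supply gives qs = p - 8. Without the control the market clears where 70 - p = p - 8, i.e. p* = 39 and q* = 31.
The floor of 48 is above the equilibrium price 39, so it binds.
At p = 48: qd = 70 - 48 = 22 and qs = 48 - 8 = 40.
Quantity traded falls to 22. At q = 22 the demand price is 70 - 22 = 48 and the supply price is 8 + 22 = 30.
Deadweight loss = ½ · (48 - 30) · (31 - 22) = ½ · 18 · 9 = 81.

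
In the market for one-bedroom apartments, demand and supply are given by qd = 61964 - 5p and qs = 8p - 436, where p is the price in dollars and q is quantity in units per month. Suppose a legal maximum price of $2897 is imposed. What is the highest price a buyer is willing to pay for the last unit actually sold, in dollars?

7844.8

Without the control the market clears where 61964 - 5p = 8p - 436, i.e. p* = 4800 and q* = 37964.
The ceiling of 2897 is below the equilibrium price 4800, so it binds.
At p = 2897: qd = 61964 - 5·2897 = 47479 and qs = 8·2897 - 436 = 22740.
Only 22740 units reach the market. On the demand curve, the marginal buyer's willingness to pay at q = 22740 is (61964 - 22740)/5 = 7844.8.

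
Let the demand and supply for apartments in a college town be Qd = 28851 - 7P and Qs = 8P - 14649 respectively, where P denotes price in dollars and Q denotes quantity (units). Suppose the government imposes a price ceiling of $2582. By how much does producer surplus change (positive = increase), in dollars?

-2314722

Setting quantity demanded equal to quantity supplied, 28851 - 7P = 8P - 14649, gives P* = 2900 and Q* = 8551.
The ceiling of 2582 is below the equilibrium price 2900, so it binds.
At P = 2582: Qd = 28851 - 7·2582 = 10777 and Qs = 8·2582 - 14649 = 6007.
Producer surplus without the control is ½ · (2900 - 1831.125) · 8551 = 4569975.0625.
With the ceiling, producers sell 6007 units at 2582, so PS = ½ · (2582 - 1831.125) · 6007 = 2255253.0625.
Change in producer surplus = 2255253.0625 - 4569975.0625 = -2314722.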